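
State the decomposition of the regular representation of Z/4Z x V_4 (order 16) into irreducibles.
Each irreducible V_i of dimension d_i appears with multiplicity d_i, i.e. rho_reg = (direct sum over all irreducibles V_i) d_i V_i. The irreducible dimensions for Z/4Z x V_4 are 1, 1, 1, 1, 1, 1, 1, 1, 1, 1, 1, 1, 1, 1, 1, 1: 16 irreducibles of dimension 1, each with multiplicity 1. Total dimension 16*1*1 = 16 = |G|.

Proof sketch: General theorem: in the regular representation of a finite group G, each irreducible appears with multiplicity equal to its dimension. Check: dim(rho_reg) = sum d_i^2 = 1 + 1 + 1 + 1 + 1 + 1 + 1 + 1 + 1 + 1 + 1 + 1 + 1 + 1 + 1 + 1 = 16 = |G|.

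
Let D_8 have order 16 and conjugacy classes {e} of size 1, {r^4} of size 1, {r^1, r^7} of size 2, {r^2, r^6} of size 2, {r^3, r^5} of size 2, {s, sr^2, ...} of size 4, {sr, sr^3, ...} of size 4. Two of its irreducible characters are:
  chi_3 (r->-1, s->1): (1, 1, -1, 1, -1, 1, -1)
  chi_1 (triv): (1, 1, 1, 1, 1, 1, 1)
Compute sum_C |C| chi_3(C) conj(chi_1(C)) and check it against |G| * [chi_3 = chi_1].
Sum = 0; so <chi_3, chi_1> = 0 (distinct irreducibles are orthogonal).

Why: Compute term by term over conjugacy classes (|C| * chi_3(C) * conj(chi_1(C))):
  1*(1)*conj(1) + 1*(1)*conj(1) + 2*(-1)*conj(1) + 2*(1)*conj(1) + 2*(-1)*conj(1) + 4*(1)*conj(1) + 4*(-1)*conj(1)
  = (1) + (1) + (-2) + (2) + (-2) + (4) + (-4)
  = 0.
Dividing by |G| = 16 gives 0/16 = 0, matching the row-orthogonality relation <chi_3, chi_1> = [chi_3 = chi_1].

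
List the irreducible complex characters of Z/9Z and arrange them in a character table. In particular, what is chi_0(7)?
Character table of Z/9Z (irreps indexed chi_0,...,chi_8 with chi_k(m) = zeta_9^(k*m), zeta_9 = exp(2*pi*i/9)):
  irrep \ class  {0} (size 1)  {1} (size 1)    {2} (size 1)    {3} (size 1)    {4} (size 1)    {5} (size 1)    {6} (size 1)    {7} (size 1)    {8} (size 1)  
  chi_0          1             1               1               1               1               1               1               1               1             
  chi_1          1             exp(2*I*pi/9)   exp(4*I*pi/9)   exp(2*I*pi/3)   exp(8*I*pi/9)   exp(-8*I*pi/9)  exp(-2*I*pi/3)  exp(-4*I*pi/9)  exp(-2*I*pi/9)
  chi_2          1             exp(4*I*pi/9)   exp(8*I*pi/9)   exp(-2*I*pi/3)  exp(-2*I*pi/9)  exp(2*I*pi/9)   exp(2*I*pi/3)   exp(-8*I*pi/9)  exp(-4*I*pi/9)
  chi_3          1             exp(2*I*pi/3)   exp(-2*I*pi/3)  1               exp(2*I*pi/3)   exp(-2*I*pi/3)  1               exp(2*I*pi/3)   exp(-2*I*pi/3)
  chi_4          1             exp(8*I*pi/9)   exp(-2*I*pi/9)  exp(2*I*pi/3)   exp(-4*I*pi/9)  exp(4*I*pi/9)   exp(-2*I*pi/3)  exp(2*I*pi/9)   exp(-8*I*pi/9)
  chi_5          1             exp(-8*I*pi/9)  exp(2*I*pi/9)   exp(-2*I*pi/3)  exp(4*I*pi/9)   exp(-4*I*pi/9)  exp(2*I*pi/3)   exp(-2*I*pi/9)  exp(8*I*pi/9) 
  chi_6          1             exp(-2*I*pi/3)  exp(2*I*pi/3)   1               exp(-2*I*pi/3)  exp(2*I*pi/3)   1               exp(-2*I*pi/3)  exp(2*I*pi/3) 
  chi_7          1             exp(-4*I*pi/9)  exp(-8*I*pi/9)  exp(2*I*pi/3)   exp(2*I*pi/9)   exp(-2*I*pi/9)  exp(-2*I*pi/3)  exp(8*I*pi/9)   exp(4*I*pi/9) 
  chi_8          1             exp(-2*I*pi/9)  exp(-4*I*pi/9)  exp(-2*I*pi/3)  exp(-8*I*pi/9)  exp(8*I*pi/9)   exp(2*I*pi/3)   exp(4*I*pi/9)   exp(2*I*pi/9) 

Spot check: chi_0(7) = zeta_9^(0*7) = zeta_9^0 = 1.

Derivation: Z/9Z is abelian, so all 9 irreducible complex representations are 1-dimensional. They are given by chi_k(m) = zeta_9^(k*m) for k = 0,...,8. Row orthogonality: sum_m chi_k(m) conj(chi_l(m)) = 9 * [k = l].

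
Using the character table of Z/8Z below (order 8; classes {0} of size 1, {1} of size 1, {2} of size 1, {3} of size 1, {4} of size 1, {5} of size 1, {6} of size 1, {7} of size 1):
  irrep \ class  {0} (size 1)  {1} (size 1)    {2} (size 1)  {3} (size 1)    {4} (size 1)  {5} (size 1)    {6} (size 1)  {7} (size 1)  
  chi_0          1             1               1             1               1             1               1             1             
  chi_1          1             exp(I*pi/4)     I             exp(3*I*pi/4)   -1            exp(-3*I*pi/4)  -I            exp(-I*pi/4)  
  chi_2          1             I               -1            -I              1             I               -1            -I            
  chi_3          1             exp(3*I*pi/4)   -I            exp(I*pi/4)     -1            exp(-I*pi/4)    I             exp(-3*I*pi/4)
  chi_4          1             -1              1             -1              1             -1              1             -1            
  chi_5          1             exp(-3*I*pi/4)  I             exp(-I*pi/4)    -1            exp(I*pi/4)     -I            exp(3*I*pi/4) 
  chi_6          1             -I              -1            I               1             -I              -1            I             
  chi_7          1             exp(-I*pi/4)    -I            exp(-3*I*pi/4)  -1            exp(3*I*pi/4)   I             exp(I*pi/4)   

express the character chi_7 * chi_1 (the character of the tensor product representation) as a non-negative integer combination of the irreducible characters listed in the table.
chi_7 tensor chi_1 = chi_0 (all other irreducibles have multiplicity 0).

Solution. The character of a tensor product is the pointwise product (chi_7 * chi_1)(C) = chi_7(C) * chi_1(C):
  {0}: (1)*(1), {1}: (exp(-I*pi/4))*(exp(I*pi/4)), {2}: (-I)*(I), {3}: (exp(-3*I*pi/4))*(exp(3*I*pi/4)), {4}: (-1)*(-1), {5}: (exp(3*I*pi/4))*(exp(-3*I*pi/4)), {6}: (I)*(-I), {7}: (exp(I*pi/4))*(exp(-I*pi/4))
so (chi_7 * chi_1) takes values
  {0} -> 1, {1} -> 1, {2} -> 1, {3} -> 1, {4} -> 1, {5} -> 1, {6} -> 1, {7} -> 1.
Now take the inner product of this character with each irreducible chi from the table, <chi_7*chi_1, chi> = (1/8) sum_C |C| (chi_7*chi_1)(C) conj(chi(C)):
  <chi_7*chi_1, chi_0> = (1/8)[1*(1)*conj(1) + 1*(1)*conj(1) + 1*(1)*conj(1) + 1*(1)*conj(1) + 1*(1)*conj(1) + 1*(1)*conj(1) + 1*(1)*conj(1) + 1*(1)*conj(1)]
      = (1/8)[(1) + (1) + (1) + (1) + (1) + (1) + (1) + (1)] = 8/8 = 1
  <chi_7*chi_1, chi_1> = (1/8)[1*(1)*conj(1) + 1*(1)*conj(exp(I*pi/4)) + 1*(1)*conj(I) + 1*(1)*conj(exp(3*I*pi/4)) + 1*(1)*conj(-1) + 1*(1)*conj(exp(-3*I*pi/4)) + 1*(1)*conj(-I) + 1*(1)*conj(exp(-I*pi/4))]
      = (1/8)[(1) + (exp(-I*pi/4)) + (-I) + (exp(-3*I*pi/4)) + (-1) + (exp(3*I*pi/4)) + (I) + (exp(I*pi/4))] = 0/8 = 0
  <chi_7*chi_1, chi_2> = (1/8)[1*(1)*conj(1) + 1*(1)*conj(I) + 1*(1)*conj(-1) + 1*(1)*conj(-I) + 1*(1)*conj(1) + 1*(1)*conj(I) + 1*(1)*conj(-1) + 1*(1)*conj(-I)]
      = (1/8)[(1) + (-I) + (-1) + (I) + (1) + (-I) + (-1) + (I)] = 0/8 = 0
  <chi_7*chi_1, chi_3> = (1/8)[1*(1)*conj(1) + 1*(1)*conj(exp(3*I*pi/4)) + 1*(1)*conj(-I) + 1*(1)*conj(exp(I*pi/4)) + 1*(1)*conj(-1) + 1*(1)*conj(exp(-I*pi/4)) + 1*(1)*conj(I) + 1*(1)*conj(exp(-3*I*pi/4))]
      = (1/8)[(1) + (exp(-3*I*pi/4)) + (I) + (exp(-I*pi/4)) + (-1) + (exp(I*pi/4)) + (-I) + (exp(3*I*pi/4))] = 0/8 = 0
  <chi_7*chi_1, chi_4> = (1/8)[1*(1)*conj(1) + 1*(1)*conj(-1) + 1*(1)*conj(1) + 1*(1)*conj(-1) + 1*(1)*conj(1) + 1*(1)*conj(-1) + 1*(1)*conj(1) + 1*(1)*conj(-1)]
      = (1/8)[(1) + (-1) + (1) + (-1) + (1) + (-1) + (1) + (-1)] = 0/8 = 0
  <chi_7*chi_1, chi_5> = (1/8)[1*(1)*conj(1) + 1*(1)*conj(exp(-3*I*pi/4)) + 1*(1)*conj(I) + 1*(1)*conj(exp(-I*pi/4)) + 1*(1)*conj(-1) + 1*(1)*conj(exp(I*pi/4)) + 1*(1)*conj(-I) + 1*(1)*conj(exp(3*I*pi/4))]
      = (1/8)[(1) + (exp(3*I*pi/4)) + (-I) + (exp(I*pi/4)) + (-1) + (exp(-I*pi/4)) + (I) + (exp(-3*I*pi/4))] = 0/8 = 0
  <chi_7*chi_1, chi_6> = (1/8)[1*(1)*conj(1) + 1*(1)*conj(-I) + 1*(1)*conj(-1) + 1*(1)*conj(I) + 1*(1)*conj(1) + 1*(1)*conj(-I) + 1*(1)*conj(-1) + 1*(1)*conj(I)]
      = (1/8)[(1) + (I) + (-1) + (-I) + (1) + (I) + (-1) + (-I)] = 0/8 = 0
  <chi_7*chi_1, chi_7> = (1/8)[1*(1)*conj(1) + 1*(1)*conj(exp(-I*pi/4)) + 1*(1)*conj(-I) + 1*(1)*conj(exp(-3*I*pi/4)) + 1*(1)*conj(-1) + 1*(1)*conj(exp(3*I*pi/4)) + 1*(1)*conj(I) + 1*(1)*conj(exp(I*pi/4))]
      = (1/8)[(1) + (exp(I*pi/4)) + (I) + (exp(3*I*pi/4)) + (-1) + (exp(-3*I*pi/4)) + (-I) + (exp(-I*pi/4))] = 0/8 = 0
(Exp terms are combined using exp(i*s)*conj(exp(i*t)) = exp(i*(s-t)), and sums of them are collapsed using the identity that for every m > 1 the m distinct m-th roots of unity sum to 0, e.g. 1 + exp(2*I*pi/3) + exp(-2*I*pi/3) = 0.)
Hence the multiplicities are chi_0: 1. Dimension check: dim(chi_7)*dim(chi_1) = 1*1 = 1 and sum (mult * dim) = 1*1 = 1.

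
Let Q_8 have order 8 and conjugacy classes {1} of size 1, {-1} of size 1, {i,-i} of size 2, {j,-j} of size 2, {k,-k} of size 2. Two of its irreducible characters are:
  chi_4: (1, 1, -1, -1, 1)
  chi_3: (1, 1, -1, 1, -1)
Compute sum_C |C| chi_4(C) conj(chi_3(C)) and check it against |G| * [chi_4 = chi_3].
Sum = 0; so <chi_4, chi_3> = 0 (distinct irreducibles are orthogonal).

Why: Compute term by term over conjugacy classes (|C| * chi_4(C) * conj(chi_3(C))):
  1*(1)*conj(1) + 1*(1)*conj(1) + 2*(-1)*conj(-1) + 2*(-1)*conj(1) + 2*(1)*conj(-1)
  = (1) + (1) + (2) + (-2) + (-2)
  = 0.
Dividing by |G| = 8 gives 0/8 = 0, matching the row-orthogonality relation <chi_4, chi_3> = [chi_4 = chi_3].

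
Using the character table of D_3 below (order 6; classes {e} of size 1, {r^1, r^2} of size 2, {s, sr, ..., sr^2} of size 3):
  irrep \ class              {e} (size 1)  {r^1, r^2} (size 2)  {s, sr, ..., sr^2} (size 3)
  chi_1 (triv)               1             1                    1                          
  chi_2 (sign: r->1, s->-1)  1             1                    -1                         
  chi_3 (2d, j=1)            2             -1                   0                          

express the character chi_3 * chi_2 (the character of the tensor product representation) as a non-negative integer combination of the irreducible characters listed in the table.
chi_3 tensor chi_2 = chi_3 (all other irreducibles have multiplicity 0).

Reasoning: The character of a tensor product is the pointwise product (chi_3 * chi_2)(C) = chi_3(C) * chi_2(C):
  {e}: (2)*(1), {r^1, r^2}: (-1)*(1), {s, sr, ..., sr^2}: (0)*(-1)
so (chi_3 * chi_2) takes values
  {e} -> 2, {r^1, r^2} -> -1, {s, sr, ..., sr^2} -> 0.
Now take the inner product of this character with each irreducible chi from the table, <chi_3*chi_2, chi> = (1/6) sum_C |C| (chi_3*chi_2)(C) conj(chi(C)):
  <chi_3*chi_2, chi_1> = (1/6)[1*(2)*conj(1) + 2*(-1)*conj(1) + 3*(0)*conj(1)]
      = (1/6)[(2) + (-2) + (0)] = 0/6 = 0
  <chi_3*chi_2, chi_2> = (1/6)[1*(2)*conj(1) + 2*(-1)*conj(1) + 3*(0)*conj(-1)]
      = (1/6)[(2) + (-2) + (0)] = 0/6 = 0
  <chi_3*chi_2, chi_3> = (1/6)[1*(2)*conj(2) + 2*(-1)*conj(-1) + 3*(0)*conj(0)]
      = (1/6)[(4) + (2) + (0)] = 6/6 = 1
Hence the multiplicities are chi_3: 1. Dimension check: dim(chi_3)*dim(chi_2) = 2*1 = 2 and sum (mult * dim) = 1*2 = 2.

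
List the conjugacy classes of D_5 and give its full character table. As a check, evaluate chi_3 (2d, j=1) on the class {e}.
Conjugacy classes: {e} of size 1, {r^1, r^4} of size 2, {r^2, r^3} of size 2, {s, sr, ..., sr^4} of size 5.
Character table:
  irrep \ class              {e} (size 1)  {r^1, r^4} (size 2)  {r^2, r^3} (size 2)  {s, sr, ..., sr^4} (size 5)
  chi_1 (triv)               1             1                    1                    1                          
  chi_2 (sign: r->1, s->-1)  1             1                    1                    -1                         
  chi_3 (2d, j=1)            2             -1/2 + sqrt(5)/2     -sqrt(5)/2 - 1/2     0                          
  chi_4 (2d, j=2)            2             -sqrt(5)/2 - 1/2     -1/2 + sqrt(5)/2     0                          

Spot check: chi_3 (2d, j=1) on {e} = 2.

D_5 has order 2*5 = 10 with 4 conjugacy classes, hence 4 irreducibles. Sum of squared dims 1 + 1 + 4 + 4 = 10 = |G|. Linear characters come from the abelianisation; the 2-dimensional irreps have character r^k -> 2*cos(2*pi*j*k/5), reflections -> 0.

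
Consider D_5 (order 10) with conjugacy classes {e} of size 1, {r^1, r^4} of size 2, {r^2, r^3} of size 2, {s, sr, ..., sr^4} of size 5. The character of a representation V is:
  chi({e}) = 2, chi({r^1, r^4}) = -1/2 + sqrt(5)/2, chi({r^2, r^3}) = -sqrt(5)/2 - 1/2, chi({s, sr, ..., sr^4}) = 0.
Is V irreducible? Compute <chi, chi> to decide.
Irreducible: <chi, chi> = 1.

Details: <chi, chi> = (1/|G|) sum_C |C| * |chi(C)|^2 = (1/10)[1*|2|^2 + 2*|-1/2 + sqrt(5)/2|^2 + 2*|-sqrt(5)/2 - 1/2|^2 + 5*|0|^2]
  = (1/10)[(4) + (3 - sqrt(5)) + (sqrt(5) + 3) + (0)] = 10/10 = 1.
A character is irreducible iff <chi, chi> = 1, so this representation is irreducible.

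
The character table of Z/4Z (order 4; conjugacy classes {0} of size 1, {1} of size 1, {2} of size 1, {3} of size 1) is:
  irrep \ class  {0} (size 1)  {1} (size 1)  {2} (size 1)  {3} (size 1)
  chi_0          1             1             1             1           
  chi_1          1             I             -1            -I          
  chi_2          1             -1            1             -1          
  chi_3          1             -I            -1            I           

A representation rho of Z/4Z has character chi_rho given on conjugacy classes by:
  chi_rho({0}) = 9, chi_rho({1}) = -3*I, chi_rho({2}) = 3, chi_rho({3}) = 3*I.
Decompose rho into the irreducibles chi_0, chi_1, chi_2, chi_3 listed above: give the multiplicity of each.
Multiplicities: chi_0: 3, chi_1: 0, chi_2: 3, chi_3: 3.

Solution. Use <chi_rho, chi> = (1/|G|) sum_C |C| * chi_rho(C) * conj(chi(C)) with |G| = 4 for each irreducible chi in the table:
  <chi_rho, chi_0> = (1/4)[1*(9)*conj(1) + 1*(-3*I)*conj(1) + 1*(3)*conj(1) + 1*(3*I)*conj(1)]
      = (1/4)[(9) + (-3*I) + (3) + (3*I)] = 12/4 = 3
  <chi_rho, chi_1> = (1/4)[1*(9)*conj(1) + 1*(-3*I)*conj(I) + 1*(3)*conj(-1) + 1*(3*I)*conj(-I)]
      = (1/4)[(9) + (-3) + (-3) + (-3)] = 0/4 = 0
  <chi_rho, chi_2> = (1/4)[1*(9)*conj(1) + 1*(-3*I)*conj(-1) + 1*(3)*conj(1) + 1*(3*I)*conj(-1)]
      = (1/4)[(9) + (3*I) + (3) + (-3*I)] = 12/4 = 3
  <chi_rho, chi_3> = (1/4)[1*(9)*conj(1) + 1*(-3*I)*conj(-I) + 1*(3)*conj(-1) + 1*(3*I)*conj(I)]
      = (1/4)[(9) + (3) + (-3) + (3)] = 12/4 = 3
(Exp terms are combined using exp(i*s)*conj(exp(i*t)) = exp(i*(s-t)), and sums of them are collapsed using the identity that for every m > 1 the m distinct m-th roots of unity sum to 0, e.g. 1 + exp(2*I*pi/3) + exp(-2*I*pi/3) = 0.)
Dimension check: dim(rho) = sum (mult * dim) = 3*1 + 0*1 + 3*1 + 3*1 = 9 = chi_rho(e) = 9.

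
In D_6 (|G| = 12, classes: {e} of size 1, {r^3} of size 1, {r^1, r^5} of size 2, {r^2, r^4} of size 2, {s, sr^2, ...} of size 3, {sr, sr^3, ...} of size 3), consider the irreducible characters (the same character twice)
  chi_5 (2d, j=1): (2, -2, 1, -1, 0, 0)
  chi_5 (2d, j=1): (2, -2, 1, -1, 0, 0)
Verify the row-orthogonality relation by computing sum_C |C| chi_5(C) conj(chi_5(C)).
Sum = 12 = |G| = 12; so <chi_5, chi_5> = 1 (norm-1 confirms irreducibility).

Working: Compute term by term over conjugacy classes (|C| * chi_5(C) * conj(chi_5(C))):
  1*(2)*conj(2) + 1*(-2)*conj(-2) + 2*(1)*conj(1) + 2*(-1)*conj(-1) + 3*(0)*conj(0) + 3*(0)*conj(0)
  = (4) + (4) + (2) + (2) + (0) + (0)
  = 12.
Dividing by |G| = 12 gives 12/12 = 1, matching the row-orthogonality relation <chi_5, chi_5> = [chi_5 = chi_5].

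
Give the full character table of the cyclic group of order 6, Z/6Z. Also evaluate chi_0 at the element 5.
Character table of Z/6Z (irreps indexed chi_0,...,chi_5 with chi_k(m) = zeta_6^(k*m), zeta_6 = exp(2*pi*i/6)):
  irrep \ class  {0} (size 1)  {1} (size 1)    {2} (size 1)    {3} (size 1)  {4} (size 1)    {5} (size 1)  
  chi_0          1             1               1               1             1               1             
  chi_1          1             exp(I*pi/3)     exp(2*I*pi/3)   -1            exp(-2*I*pi/3)  exp(-I*pi/3)  
  chi_2          1             exp(2*I*pi/3)   exp(-2*I*pi/3)  1             exp(2*I*pi/3)   exp(-2*I*pi/3)
  chi_3          1             -1              1               -1            1               -1            
  chi_4          1             exp(-2*I*pi/3)  exp(2*I*pi/3)   1             exp(-2*I*pi/3)  exp(2*I*pi/3) 
  chi_5          1             exp(-I*pi/3)    exp(-2*I*pi/3)  -1            exp(2*I*pi/3)   exp(I*pi/3)   

Spot check: chi_0(5) = zeta_6^(0*5) = zeta_6^0 = 1.

Details: Z/6Z is abelian, so all 6 irreducible complex representations are 1-dimensional. They are given by chi_k(m) = zeta_6^(k*m) for k = 0,...,5. Row orthogonality: sum_m chi_k(m) conj(chi_l(m)) = 6 * [k = l].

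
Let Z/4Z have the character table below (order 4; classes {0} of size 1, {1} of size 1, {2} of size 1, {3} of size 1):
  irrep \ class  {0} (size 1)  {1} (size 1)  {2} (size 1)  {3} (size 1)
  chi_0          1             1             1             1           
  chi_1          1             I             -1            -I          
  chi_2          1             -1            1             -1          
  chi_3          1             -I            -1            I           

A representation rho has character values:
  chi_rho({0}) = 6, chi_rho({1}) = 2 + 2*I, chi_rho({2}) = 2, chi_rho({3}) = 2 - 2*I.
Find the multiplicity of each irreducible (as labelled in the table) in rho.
Multiplicities: chi_0: 3, chi_1: 2, chi_2: 1, chi_3: 0.

Solution. Use <chi_rho, chi> = (1/|G|) sum_C |C| * chi_rho(C) * conj(chi(C)) with |G| = 4 for each irreducible chi in the table:
  <chi_rho, chi_0> = (1/4)[1*(6)*conj(1) + 1*(2 + 2*I)*conj(1) + 1*(2)*conj(1) + 1*(2 - 2*I)*conj(1)]
      = (1/4)[(6) + (2 + 2*I) + (2) + (2 - 2*I)] = 12/4 = 3
  <chi_rho, chi_1> = (1/4)[1*(6)*conj(1) + 1*(2 + 2*I)*conj(I) + 1*(2)*conj(-1) + 1*(2 - 2*I)*conj(-I)]
      = (1/4)[(6) + (2 - 2*I) + (-2) + (2 + 2*I)] = 8/4 = 2
  <chi_rho, chi_2> = (1/4)[1*(6)*conj(1) + 1*(2 + 2*I)*conj(-1) + 1*(2)*conj(1) + 1*(2 - 2*I)*conj(-1)]
      = (1/4)[(6) + (-2 - 2*I) + (2) + (-2 + 2*I)] = 4/4 = 1
  <chi_rho, chi_3> = (1/4)[1*(6)*conj(1) + 1*(2 + 2*I)*conj(-I) + 1*(2)*conj(-1) + 1*(2 - 2*I)*conj(I)]
      = (1/4)[(6) + (-2 + 2*I) + (-2) + (-2 - 2*I)] = 0/4 = 0
(Exp terms are combined using exp(i*s)*conj(exp(i*t)) = exp(i*(s-t)), and sums of them are collapsed using the identity that for every m > 1 the m distinct m-th roots of unity sum to 0, e.g. 1 + exp(2*I*pi/3) + exp(-2*I*pi/3) = 0.)
Dimension check: dim(rho) = sum (mult * dim) = 3*1 + 2*1 + 1*1 + 0*1 = 6 = chi_rho(e) = 6.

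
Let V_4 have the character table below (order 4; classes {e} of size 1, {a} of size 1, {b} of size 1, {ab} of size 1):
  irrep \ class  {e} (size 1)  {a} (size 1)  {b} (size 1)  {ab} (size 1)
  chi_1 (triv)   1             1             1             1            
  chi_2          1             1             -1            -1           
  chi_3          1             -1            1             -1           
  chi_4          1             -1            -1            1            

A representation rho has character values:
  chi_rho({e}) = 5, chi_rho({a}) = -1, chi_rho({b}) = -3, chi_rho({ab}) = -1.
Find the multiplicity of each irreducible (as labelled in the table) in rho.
Multiplicities: chi_1: 0, chi_2: 2, chi_3: 1, chi_4: 2.

Explanation: Use <chi_rho, chi> = (1/|G|) sum_C |C| * chi_rho(C) * conj(chi(C)) with |G| = 4 for each irreducible chi in the table:
  <chi_rho, chi_1> = (1/4)[1*(5)*conj(1) + 1*(-1)*conj(1) + 1*(-3)*conj(1) + 1*(-1)*conj(1)]
      = (1/4)[(5) + (-1) + (-3) + (-1)] = 0/4 = 0
  <chi_rho, chi_2> = (1/4)[1*(5)*conj(1) + 1*(-1)*conj(1) + 1*(-3)*conj(-1) + 1*(-1)*conj(-1)]
      = (1/4)[(5) + (-1) + (3) + (1)] = 8/4 = 2
  <chi_rho, chi_3> = (1/4)[1*(5)*conj(1) + 1*(-1)*conj(-1) + 1*(-3)*conj(1) + 1*(-1)*conj(-1)]
      = (1/4)[(5) + (1) + (-3) + (1)] = 4/4 = 1
  <chi_rho, chi_4> = (1/4)[1*(5)*conj(1) + 1*(-1)*conj(-1) + 1*(-3)*conj(-1) + 1*(-1)*conj(1)]
      = (1/4)[(5) + (1) + (3) + (-1)] = 8/4 = 2
Dimension check: dim(rho) = sum (mult * dim) = 0*1 + 2*1 + 1*1 + 2*1 = 5 = chi_rho(e) = 5.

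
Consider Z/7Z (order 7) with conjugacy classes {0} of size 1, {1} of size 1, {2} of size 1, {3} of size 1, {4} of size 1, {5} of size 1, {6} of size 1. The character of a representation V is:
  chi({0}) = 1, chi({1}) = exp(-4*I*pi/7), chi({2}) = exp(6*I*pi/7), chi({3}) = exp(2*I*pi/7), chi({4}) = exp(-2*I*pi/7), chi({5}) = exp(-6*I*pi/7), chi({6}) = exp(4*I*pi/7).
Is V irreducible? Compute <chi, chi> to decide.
Irreducible: <chi, chi> = 1.

Explanation: <chi, chi> = (1/|G|) sum_C |C| * |chi(C)|^2 = (1/7)[1*|1|^2 + 1*|exp(-4*I*pi/7)|^2 + 1*|exp(6*I*pi/7)|^2 + 1*|exp(2*I*pi/7)|^2 + 1*|exp(-2*I*pi/7)|^2 + 1*|exp(-6*I*pi/7)|^2 + 1*|exp(4*I*pi/7)|^2]
  = (1/7)[(1) + (1) + (1) + (1) + (1) + (1) + (1)] = 7/7 = 1.
(Exp terms are combined using exp(i*s)*conj(exp(i*t)) = exp(i*(s-t)), and sums of them are collapsed using the identity that for every m > 1 the m distinct m-th roots of unity sum to 0, e.g. 1 + exp(2*I*pi/3) + exp(-2*I*pi/3) = 0.)
A character is irreducible iff <chi, chi> = 1, so this representation is irreducible.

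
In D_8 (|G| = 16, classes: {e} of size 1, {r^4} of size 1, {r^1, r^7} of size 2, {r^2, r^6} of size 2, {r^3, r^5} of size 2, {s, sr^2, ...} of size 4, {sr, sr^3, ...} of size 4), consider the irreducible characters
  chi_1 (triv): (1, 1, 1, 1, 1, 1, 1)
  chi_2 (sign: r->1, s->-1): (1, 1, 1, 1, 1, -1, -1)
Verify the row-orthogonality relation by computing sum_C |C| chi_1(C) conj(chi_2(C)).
Sum = 0; so <chi_1, chi_2> = 0 (distinct irreducibles are orthogonal).

Derivation: Compute term by term over conjugacy classes (|C| * chi_1(C) * conj(chi_2(C))):
  1*(1)*conj(1) + 1*(1)*conj(1) + 2*(1)*conj(1) + 2*(1)*conj(1) + 2*(1)*conj(1) + 4*(1)*conj(-1) + 4*(1)*conj(-1)
  = (1) + (1) + (2) + (2) + (2) + (-4) + (-4)
  = 0.
Dividing by |G| = 16 gives 0/16 = 0, matching the row-orthogonality relation <chi_1, chi_2> = [chi_1 = chi_2].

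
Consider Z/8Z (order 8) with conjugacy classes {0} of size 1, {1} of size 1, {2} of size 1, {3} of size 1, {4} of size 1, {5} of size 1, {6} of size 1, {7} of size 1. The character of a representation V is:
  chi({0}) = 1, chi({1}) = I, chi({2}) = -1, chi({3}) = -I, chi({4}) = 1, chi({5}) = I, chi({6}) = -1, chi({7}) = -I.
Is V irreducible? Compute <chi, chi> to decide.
Irreducible: <chi, chi> = 1.

Argument: <chi, chi> = (1/|G|) sum_C |C| * |chi(C)|^2 = (1/8)[1*|1|^2 + 1*|I|^2 + 1*|-1|^2 + 1*|-I|^2 + 1*|1|^2 + 1*|I|^2 + 1*|-1|^2 + 1*|-I|^2]
  = (1/8)[(1) + (1) + (1) + (1) + (1) + (1) + (1) + (1)] = 8/8 = 1.
(Exp terms are combined using exp(i*s)*conj(exp(i*t)) = exp(i*(s-t)), and sums of them are collapsed using the identity that for every m > 1 the m distinct m-th roots of unity sum to 0, e.g. 1 + exp(2*I*pi/3) + exp(-2*I*pi/3) = 0.)
A character is irreducible iff <chi, chi> = 1, so this representation is irreducible.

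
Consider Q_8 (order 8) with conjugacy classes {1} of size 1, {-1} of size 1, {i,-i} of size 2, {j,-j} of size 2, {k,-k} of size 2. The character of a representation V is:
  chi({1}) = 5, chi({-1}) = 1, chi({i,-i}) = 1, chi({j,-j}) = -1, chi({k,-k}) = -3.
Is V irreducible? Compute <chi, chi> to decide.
Not irreducible (reducible): <chi, chi> = 6 > 1.

Working: <chi, chi> = (1/|G|) sum_C |C| * |chi(C)|^2 = (1/8)[1*|5|^2 + 1*|1|^2 + 2*|1|^2 + 2*|-1|^2 + 2*|-3|^2]
  = (1/8)[(25) + (1) + (2) + (2) + (18)] = 48/8 = 6.
A character is irreducible iff <chi, chi> = 1, so this representation is reducible.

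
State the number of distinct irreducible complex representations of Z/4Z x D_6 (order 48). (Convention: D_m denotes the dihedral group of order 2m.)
24

Derivation: The number of irreducible complex representations of a finite group equals its number of conjugacy classes. For a direct product, #classes(G x H) = #classes(G) * #classes(H). Z/4Z has 4 classes (abelian), D_6 has 6 classes, so 4 * 6 = 24, so Z/4Z x D_6 (order 48) has exactly 24 irreducible complex representations.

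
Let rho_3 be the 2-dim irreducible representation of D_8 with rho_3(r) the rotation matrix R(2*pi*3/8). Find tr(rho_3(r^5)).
chi_{rho_3}(r^5) = 2*cos(2*pi*3*5/8) = sqrt(2)

Argument: rho_3(r^5) is rotation by angle 2*pi*3*5/8, whose trace is 2*cos(2*pi*3*5/8) = sqrt(2).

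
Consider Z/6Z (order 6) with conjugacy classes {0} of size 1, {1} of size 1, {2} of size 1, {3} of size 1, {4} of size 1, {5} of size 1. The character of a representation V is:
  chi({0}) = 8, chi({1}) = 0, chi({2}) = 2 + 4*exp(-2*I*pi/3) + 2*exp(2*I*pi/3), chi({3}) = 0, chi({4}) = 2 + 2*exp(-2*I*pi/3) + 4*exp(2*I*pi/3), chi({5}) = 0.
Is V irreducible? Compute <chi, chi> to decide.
Not irreducible (reducible): <chi, chi> = 12 > 1.

Working: <chi, chi> = (1/|G|) sum_C |C| * |chi(C)|^2 = (1/6)[1*|8|^2 + 1*|0|^2 + 1*|2 + 4*exp(-2*I*pi/3) + 2*exp(2*I*pi/3)|^2 + 1*|0|^2 + 1*|2 + 2*exp(-2*I*pi/3) + 4*exp(2*I*pi/3)|^2 + 1*|0|^2]
  = (1/6)[(64) + (0) + (4) + (0) + (4) + (0)] = 72/6 = 12.
(Exp terms are combined using exp(i*s)*conj(exp(i*t)) = exp(i*(s-t)), and sums of them are collapsed using the identity that for every m > 1 the m distinct m-th roots of unity sum to 0, e.g. 1 + exp(2*I*pi/3) + exp(-2*I*pi/3) = 0.)
A character is irreducible iff <chi, chi> = 1, so this representation is reducible.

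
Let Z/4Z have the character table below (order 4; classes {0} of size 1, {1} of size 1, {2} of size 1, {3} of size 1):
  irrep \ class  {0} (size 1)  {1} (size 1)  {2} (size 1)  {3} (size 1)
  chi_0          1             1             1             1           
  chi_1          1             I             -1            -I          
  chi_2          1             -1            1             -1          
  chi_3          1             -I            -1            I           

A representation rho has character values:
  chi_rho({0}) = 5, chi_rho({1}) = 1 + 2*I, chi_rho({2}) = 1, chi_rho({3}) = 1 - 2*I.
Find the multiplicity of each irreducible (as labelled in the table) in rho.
Multiplicities: chi_0: 2, chi_1: 2, chi_2: 1, chi_3: 0.

Explanation: Use <chi_rho, chi> = (1/|G|) sum_C |C| * chi_rho(C) * conj(chi(C)) with |G| = 4 for each irreducible chi in the table:
  <chi_rho, chi_0> = (1/4)[1*(5)*conj(1) + 1*(1 + 2*I)*conj(1) + 1*(1)*conj(1) + 1*(1 - 2*I)*conj(1)]
      = (1/4)[(5) + (1 + 2*I) + (1) + (1 - 2*I)] = 8/4 = 2
  <chi_rho, chi_1> = (1/4)[1*(5)*conj(1) + 1*(1 + 2*I)*conj(I) + 1*(1)*conj(-1) + 1*(1 - 2*I)*conj(-I)]
      = (1/4)[(5) + (2 - I) + (-1) + (2 + I)] = 8/4 = 2
  <chi_rho, chi_2> = (1/4)[1*(5)*conj(1) + 1*(1 + 2*I)*conj(-1) + 1*(1)*conj(1) + 1*(1 - 2*I)*conj(-1)]
      = (1/4)[(5) + (-1 - 2*I) + (1) + (-1 + 2*I)] = 4/4 = 1
  <chi_rho, chi_3> = (1/4)[1*(5)*conj(1) + 1*(1 + 2*I)*conj(-I) + 1*(1)*conj(-1) + 1*(1 - 2*I)*conj(I)]
      = (1/4)[(5) + (-2 + I) + (-1) + (-2 - I)] = 0/4 = 0
(Exp terms are combined using exp(i*s)*conj(exp(i*t)) = exp(i*(s-t)), and sums of them are collapsed using the identity that for every m > 1 the m distinct m-th roots of unity sum to 0, e.g. 1 + exp(2*I*pi/3) + exp(-2*I*pi/3) = 0.)
Dimension check: dim(rho) = sum (mult * dim) = 2*1 + 2*1 + 1*1 + 0*1 = 5 = chi_rho(e) = 5.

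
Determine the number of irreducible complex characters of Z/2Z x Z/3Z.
6

Solution. The number of irreducible complex representations of a finite group equals its number of conjugacy classes. Z/2Z x Z/3Z is abelian of order 6, so every element is its own conjugacy class: 6 classes, so Z/2Z x Z/3Z (order 6) has exactly 6 irreducible complex representations.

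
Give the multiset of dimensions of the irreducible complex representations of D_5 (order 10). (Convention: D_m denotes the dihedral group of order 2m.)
Dimensions: 1, 1, 2, 2

Argument: There are 4 irreducibles (= number of conjugacy classes). Their dimensions d_i satisfy sum d_i^2 = |G| = 10: 1 + 1 + 4 + 4 = 10.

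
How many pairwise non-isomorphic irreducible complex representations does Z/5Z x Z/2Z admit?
10

Reasoning: The number of irreducible complex representations of a finite group equals its number of conjugacy classes. Z/5Z x Z/2Z is abelian of order 10, so every element is its own conjugacy class: 10 classes, so Z/5Z x Z/2Z (order 10) has exactly 10 irreducible complex representations.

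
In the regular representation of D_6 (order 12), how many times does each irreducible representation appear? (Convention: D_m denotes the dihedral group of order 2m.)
Each irreducible V_i of dimension d_i appears with multiplicity d_i, i.e. rho_reg = (direct sum over all irreducibles V_i) d_i V_i. The irreducible dimensions for D_6 are 1, 1, 1, 1, 2, 2: 4 irreducibles of dimension 1, each with multiplicity 1; 2 irreducibles of dimension 2, each with multiplicity 2. Total dimension 4*1*1 + 2*2*2 = 12 = |G|.

Working: General theorem: in the regular representation of a finite group G, each irreducible appears with multiplicity equal to its dimension. Check: dim(rho_reg) = sum d_i^2 = 1 + 1 + 1 + 1 + 4 + 4 = 12 = |G|.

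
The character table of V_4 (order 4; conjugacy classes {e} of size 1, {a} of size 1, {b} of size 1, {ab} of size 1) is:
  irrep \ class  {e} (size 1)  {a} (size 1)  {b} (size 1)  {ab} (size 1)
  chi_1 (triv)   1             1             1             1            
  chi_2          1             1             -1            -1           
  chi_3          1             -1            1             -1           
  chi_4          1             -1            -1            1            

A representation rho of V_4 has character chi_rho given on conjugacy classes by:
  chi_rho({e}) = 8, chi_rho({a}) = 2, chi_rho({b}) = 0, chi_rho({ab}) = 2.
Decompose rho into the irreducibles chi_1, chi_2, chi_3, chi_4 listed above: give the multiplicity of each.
Multiplicities: chi_1: 3, chi_2: 2, chi_3: 1, chi_4: 2.

Proof sketch: Use <chi_rho, chi> = (1/|G|) sum_C |C| * chi_rho(C) * conj(chi(C)) with |G| = 4 for each irreducible chi in the table:
  <chi_rho, chi_1> = (1/4)[1*(8)*conj(1) + 1*(2)*conj(1) + 1*(0)*conj(1) + 1*(2)*conj(1)]
      = (1/4)[(8) + (2) + (0) + (2)] = 12/4 = 3
  <chi_rho, chi_2> = (1/4)[1*(8)*conj(1) + 1*(2)*conj(1) + 1*(0)*conj(-1) + 1*(2)*conj(-1)]
      = (1/4)[(8) + (2) + (0) + (-2)] = 8/4 = 2
  <chi_rho, chi_3> = (1/4)[1*(8)*conj(1) + 1*(2)*conj(-1) + 1*(0)*conj(1) + 1*(2)*conj(-1)]
      = (1/4)[(8) + (-2) + (0) + (-2)] = 4/4 = 1
  <chi_rho, chi_4> = (1/4)[1*(8)*conj(1) + 1*(2)*conj(-1) + 1*(0)*conj(-1) + 1*(2)*conj(1)]
      = (1/4)[(8) + (-2) + (0) + (2)] = 8/4 = 2
Dimension check: dim(rho) = sum (mult * dim) = 3*1 + 2*1 + 1*1 + 2*1 = 8 = chi_rho(e) = 8.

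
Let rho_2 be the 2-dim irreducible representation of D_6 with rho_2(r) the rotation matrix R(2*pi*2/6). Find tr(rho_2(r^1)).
chi_{rho_2}(r^1) = 2*cos(2*pi*2*1/6) = -1

Argument: rho_2(r^1) is rotation by angle 2*pi*2*1/6, whose trace is 2*cos(2*pi*2*1/6) = -1.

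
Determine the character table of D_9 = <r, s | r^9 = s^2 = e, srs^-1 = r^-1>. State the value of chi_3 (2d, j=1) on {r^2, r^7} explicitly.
Conjugacy classes: {e} of size 1, {r^1, r^8} of size 2, {r^2, r^7} of size 2, {r^3, r^6} of size 2, {r^4, r^5} of size 2, {s, sr, ..., sr^8} of size 9.
Character table:
  irrep \ class              {e} (size 1)  {r^1, r^8} (size 2)  {r^2, r^7} (size 2)  {r^3, r^6} (size 2)  {r^4, r^5} (size 2)  {s, sr, ..., sr^8} (size 9)
  chi_1 (triv)               1             1                    1                    1                    1                    1                          
  chi_2 (sign: r->1, s->-1)  1             1                    1                    1                    1                    -1                         
  chi_3 (2d, j=1)            2             2*cos(2*pi/9)        2*cos(4*pi/9)        -1                   -2*cos(pi/9)         0                          
  chi_4 (2d, j=2)            2             2*cos(4*pi/9)        -2*cos(pi/9)         -1                   2*cos(2*pi/9)        0                          
  chi_5 (2d, j=3)            2             -1                   -1                   2                    -1                   0                          
  chi_6 (2d, j=4)            2             -2*cos(pi/9)         2*cos(2*pi/9)        -1                   2*cos(4*pi/9)        0                          

Spot check: chi_3 (2d, j=1) on {r^2, r^7} = 2*cos(4*pi/9).

Solution. D_9 has order 2*9 = 18 with 6 conjugacy classes, hence 6 irreducibles. Sum of squared dims 1 + 1 + 4 + 4 + 4 + 4 = 18 = |G|. Linear characters come from the abelianisation; the 2-dimensional irreps have character r^k -> 2*cos(2*pi*j*k/9), reflections -> 0.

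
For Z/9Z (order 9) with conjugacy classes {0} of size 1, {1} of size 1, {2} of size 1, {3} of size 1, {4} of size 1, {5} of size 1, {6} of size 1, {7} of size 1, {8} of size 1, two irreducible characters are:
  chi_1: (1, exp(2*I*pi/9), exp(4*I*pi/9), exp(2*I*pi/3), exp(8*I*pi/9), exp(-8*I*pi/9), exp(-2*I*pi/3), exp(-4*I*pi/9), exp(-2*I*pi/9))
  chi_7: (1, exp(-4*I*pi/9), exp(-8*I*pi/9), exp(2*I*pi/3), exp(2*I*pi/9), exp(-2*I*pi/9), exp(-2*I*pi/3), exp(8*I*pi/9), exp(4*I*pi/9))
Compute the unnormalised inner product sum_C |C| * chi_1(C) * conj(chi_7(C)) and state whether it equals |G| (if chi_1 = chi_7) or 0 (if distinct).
Sum = 0; so <chi_1, chi_7> = 0 (distinct irreducibles are orthogonal).

Compute term by term over conjugacy classes (|C| * chi_1(C) * conj(chi_7(C))):
  1*(1)*conj(1) + 1*(exp(2*I*pi/9))*conj(exp(-4*I*pi/9)) + 1*(exp(4*I*pi/9))*conj(exp(-8*I*pi/9)) + 1*(exp(2*I*pi/3))*conj(exp(2*I*pi/3)) + 1*(exp(8*I*pi/9))*conj(exp(2*I*pi/9)) + 1*(exp(-8*I*pi/9))*conj(exp(-2*I*pi/9)) + 1*(exp(-2*I*pi/3))*conj(exp(-2*I*pi/3)) + 1*(exp(-4*I*pi/9))*conj(exp(8*I*pi/9)) + 1*(exp(-2*I*pi/9))*conj(exp(4*I*pi/9))
  = (1) + (exp(2*I*pi/3)) + (exp(-2*I*pi/3)) + (1) + (exp(2*I*pi/3)) + (exp(-2*I*pi/3)) + (1) + (exp(2*I*pi/3)) + (exp(-2*I*pi/3))
  = 0.
(Exp terms are combined using exp(i*s)*conj(exp(i*t)) = exp(i*(s-t)), and sums of them are collapsed using the identity that for every m > 1 the m distinct m-th roots of unity sum to 0, e.g. 1 + exp(2*I*pi/3) + exp(-2*I*pi/3) = 0.)
Dividing by |G| = 9 gives 0/9 = 0, matching the row-orthogonality relation <chi_1, chi_7> = [chi_1 = chi_7].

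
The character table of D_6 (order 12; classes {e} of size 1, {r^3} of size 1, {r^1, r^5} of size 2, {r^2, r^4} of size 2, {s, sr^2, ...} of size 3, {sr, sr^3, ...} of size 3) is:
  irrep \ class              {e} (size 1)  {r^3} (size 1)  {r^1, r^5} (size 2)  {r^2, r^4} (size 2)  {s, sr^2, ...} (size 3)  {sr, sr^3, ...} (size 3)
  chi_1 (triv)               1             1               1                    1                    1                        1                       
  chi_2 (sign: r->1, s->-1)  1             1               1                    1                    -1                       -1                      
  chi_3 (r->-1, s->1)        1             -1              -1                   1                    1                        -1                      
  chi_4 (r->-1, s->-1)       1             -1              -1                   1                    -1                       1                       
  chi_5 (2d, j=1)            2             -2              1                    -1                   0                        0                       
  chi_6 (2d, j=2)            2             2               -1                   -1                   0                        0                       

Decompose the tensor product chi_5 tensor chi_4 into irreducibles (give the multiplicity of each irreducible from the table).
chi_5 tensor chi_4 = chi_6 (all other irreducibles have multiplicity 0).

Reasoning: The character of a tensor product is the pointwise product (chi_5 * chi_4)(C) = chi_5(C) * chi_4(C):
  {e}: (2)*(1), {r^3}: (-2)*(-1), {r^1, r^5}: (1)*(-1), {r^2, r^4}: (-1)*(1), {s, sr^2, ...}: (0)*(-1), {sr, sr^3, ...}: (0)*(1)
so (chi_5 * chi_4) takes values
  {e} -> 2, {r^3} -> 2, {r^1, r^5} -> -1, {r^2, r^4} -> -1, {s, sr^2, ...} -> 0, {sr, sr^3, ...} -> 0.
Now take the inner product of this character with each irreducible chi from the table, <chi_5*chi_4, chi> = (1/12) sum_C |C| (chi_5*chi_4)(C) conj(chi(C)):
  <chi_5*chi_4, chi_1> = (1/12)[1*(2)*conj(1) + 1*(2)*conj(1) + 2*(-1)*conj(1) + 2*(-1)*conj(1) + 3*(0)*conj(1) + 3*(0)*conj(1)]
      = (1/12)[(2) + (2) + (-2) + (-2) + (0) + (0)] = 0/12 = 0
  <chi_5*chi_4, chi_2> = (1/12)[1*(2)*conj(1) + 1*(2)*conj(1) + 2*(-1)*conj(1) + 2*(-1)*conj(1) + 3*(0)*conj(-1) + 3*(0)*conj(-1)]
      = (1/12)[(2) + (2) + (-2) + (-2) + (0) + (0)] = 0/12 = 0
  <chi_5*chi_4, chi_3> = (1/12)[1*(2)*conj(1) + 1*(2)*conj(-1) + 2*(-1)*conj(-1) + 2*(-1)*conj(1) + 3*(0)*conj(1) + 3*(0)*conj(-1)]
      = (1/12)[(2) + (-2) + (2) + (-2) + (0) + (0)] = 0/12 = 0
  <chi_5*chi_4, chi_4> = (1/12)[1*(2)*conj(1) + 1*(2)*conj(-1) + 2*(-1)*conj(-1) + 2*(-1)*conj(1) + 3*(0)*conj(-1) + 3*(0)*conj(1)]
      = (1/12)[(2) + (-2) + (2) + (-2) + (0) + (0)] = 0/12 = 0
  <chi_5*chi_4, chi_5> = (1/12)[1*(2)*conj(2) + 1*(2)*conj(-2) + 2*(-1)*conj(1) + 2*(-1)*conj(-1) + 3*(0)*conj(0) + 3*(0)*conj(0)]
      = (1/12)[(4) + (-4) + (-2) + (2) + (0) + (0)] = 0/12 = 0
  <chi_5*chi_4, chi_6> = (1/12)[1*(2)*conj(2) + 1*(2)*conj(2) + 2*(-1)*conj(-1) + 2*(-1)*conj(-1) + 3*(0)*conj(0) + 3*(0)*conj(0)]
      = (1/12)[(4) + (4) + (2) + (2) + (0) + (0)] = 12/12 = 1
Hence the multiplicities are chi_6: 1. Dimension check: dim(chi_5)*dim(chi_4) = 2*1 = 2 and sum (mult * dim) = 1*2 = 2.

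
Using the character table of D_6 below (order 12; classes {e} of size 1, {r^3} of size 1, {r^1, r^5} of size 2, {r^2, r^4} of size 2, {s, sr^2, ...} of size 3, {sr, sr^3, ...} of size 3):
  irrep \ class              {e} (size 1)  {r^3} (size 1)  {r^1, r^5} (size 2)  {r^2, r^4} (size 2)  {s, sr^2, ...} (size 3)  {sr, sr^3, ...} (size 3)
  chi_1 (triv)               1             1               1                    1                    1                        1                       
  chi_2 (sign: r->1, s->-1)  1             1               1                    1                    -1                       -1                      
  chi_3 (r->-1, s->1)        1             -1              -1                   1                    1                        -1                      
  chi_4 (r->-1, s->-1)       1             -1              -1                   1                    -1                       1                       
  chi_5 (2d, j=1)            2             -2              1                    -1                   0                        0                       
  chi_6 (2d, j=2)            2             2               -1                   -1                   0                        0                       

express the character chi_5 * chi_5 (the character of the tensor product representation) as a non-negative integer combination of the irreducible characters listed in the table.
chi_5 tensor chi_5 = chi_1 + chi_2 + chi_6 (all other irreducibles have multiplicity 0).

Explanation: The character of a tensor product is the pointwise product (chi_5 * chi_5)(C) = chi_5(C) * chi_5(C):
  {e}: (2)*(2), {r^3}: (-2)*(-2), {r^1, r^5}: (1)*(1), {r^2, r^4}: (-1)*(-1), {s, sr^2, ...}: (0)*(0), {sr, sr^3, ...}: (0)*(0)
so (chi_5 * chi_5) takes values
  {e} -> 4, {r^3} -> 4, {r^1, r^5} -> 1, {r^2, r^4} -> 1, {s, sr^2, ...} -> 0, {sr, sr^3, ...} -> 0.
Now take the inner product of this character with each irreducible chi from the table, <chi_5*chi_5, chi> = (1/12) sum_C |C| (chi_5*chi_5)(C) conj(chi(C)):
  <chi_5*chi_5, chi_1> = (1/12)[1*(4)*conj(1) + 1*(4)*conj(1) + 2*(1)*conj(1) + 2*(1)*conj(1) + 3*(0)*conj(1) + 3*(0)*conj(1)]
      = (1/12)[(4) + (4) + (2) + (2) + (0) + (0)] = 12/12 = 1
  <chi_5*chi_5, chi_2> = (1/12)[1*(4)*conj(1) + 1*(4)*conj(1) + 2*(1)*conj(1) + 2*(1)*conj(1) + 3*(0)*conj(-1) + 3*(0)*conj(-1)]
      = (1/12)[(4) + (4) + (2) + (2) + (0) + (0)] = 12/12 = 1
  <chi_5*chi_5, chi_3> = (1/12)[1*(4)*conj(1) + 1*(4)*conj(-1) + 2*(1)*conj(-1) + 2*(1)*conj(1) + 3*(0)*conj(1) + 3*(0)*conj(-1)]
      = (1/12)[(4) + (-4) + (-2) + (2) + (0) + (0)] = 0/12 = 0
  <chi_5*chi_5, chi_4> = (1/12)[1*(4)*conj(1) + 1*(4)*conj(-1) + 2*(1)*conj(-1) + 2*(1)*conj(1) + 3*(0)*conj(-1) + 3*(0)*conj(1)]
      = (1/12)[(4) + (-4) + (-2) + (2) + (0) + (0)] = 0/12 = 0
  <chi_5*chi_5, chi_5> = (1/12)[1*(4)*conj(2) + 1*(4)*conj(-2) + 2*(1)*conj(1) + 2*(1)*conj(-1) + 3*(0)*conj(0) + 3*(0)*conj(0)]
      = (1/12)[(8) + (-8) + (2) + (-2) + (0) + (0)] = 0/12 = 0
  <chi_5*chi_5, chi_6> = (1/12)[1*(4)*conj(2) + 1*(4)*conj(2) + 2*(1)*conj(-1) + 2*(1)*conj(-1) + 3*(0)*conj(0) + 3*(0)*conj(0)]
      = (1/12)[(8) + (8) + (-2) + (-2) + (0) + (0)] = 12/12 = 1
Hence the multiplicities are chi_1: 1, chi_2: 1, chi_6: 1. Dimension check: dim(chi_5)*dim(chi_5) = 2*2 = 4 and sum (mult * dim) = 1*1 + 1*1 + 1*2 = 4.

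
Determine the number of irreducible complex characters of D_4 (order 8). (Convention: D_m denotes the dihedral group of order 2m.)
5

Proof sketch: The number of irreducible complex representations of a finite group equals its number of conjugacy classes. D_4 has 5 conjugacy classes (n/2 + 3 for n even), so D_4 (order 8) has exactly 5 irreducible complex representations.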